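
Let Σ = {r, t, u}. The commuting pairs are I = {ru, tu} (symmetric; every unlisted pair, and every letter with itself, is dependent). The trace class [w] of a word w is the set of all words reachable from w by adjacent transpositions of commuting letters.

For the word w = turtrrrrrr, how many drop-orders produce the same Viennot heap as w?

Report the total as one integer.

drop 0:t onto floor
drop 1:u onto floor
drop 2:r onto {0:t}
drop 3:t onto {2:r}
drop 4:r onto {3:t}
drop 5:r onto {4:r}
drop 6:r onto {5:r}
drop 7:r onto {6:r}
drop 8:r onto {7:r}
drop 9:r onto {8:r}
ground layer = {0:t, 1:u}
drop-orders for the pieces not yet dropped (sum over which currently-grounded one goes next):
  1 to go: {1} 1  {9} 1
  2 to go: {1,9} 2  {8,9} 1
  3 to go: {1,8,9} 3  {7,8,9} 1
  4 to go: {1,7,8,9} 4  {6,7,8,9} 1
  5 to go: {1,6,7,8,9} 5  {5,6,7,8,9} 1
  6 to go: {1,5,6,7,8,9} 6  {4,5,6,7,8,9} 1
  7 to go: {1,4,5,6,7,8,9} 7  {3,4,5,6,7,8,9} 1
  8 to go: {1,3,4,5,6,7,8,9} 8  {2,3,4,5,6,7,8,9} 1
  if 0:t drops first: 9 orders
  if 1:u drops first: 1 orders
heap linearizations: 10

10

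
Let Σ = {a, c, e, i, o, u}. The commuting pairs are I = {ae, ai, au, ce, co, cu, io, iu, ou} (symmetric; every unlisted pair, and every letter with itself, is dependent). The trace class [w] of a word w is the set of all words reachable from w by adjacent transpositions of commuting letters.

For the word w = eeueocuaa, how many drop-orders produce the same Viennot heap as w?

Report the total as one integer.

0(e) covers ∅
1(e) covers 0:e
2(u) covers 1:e
3(e) covers 2:u
4(o) covers 3:e
5(c) covers ∅
6(u) covers 3:e
7(a) covers 4:o, 5:c
8(a) covers 7:a
floor of heap: 0:e, 5:c
completions by unplaced set U, small U first (add the entries for U minus each lowest piece of U):
  |U|=1: {6}:1  {8}:1
  |U|=2: {6,8}:2  {7,8}:1
  |U|=3: {4,7,8}:1  {5,7,8}:1  {6,7,8}:3
  |U|=4: {4,5,7,8}:2  {4,6,7,8}:4  {5,6,7,8}:4
  |U|=5: {3,4,6,7,8}:4  {4,5,6,7,8}:10
  |U|=6: {2,3,4,6,7,8}:4  {3,4,5,6,7,8}:14
  |U|=7: {1,2,3,4,6,7,8}:4  {2,3,4,5,6,7,8}:18
  start at 0(e): 22
  start at 5(c): 4
sum over floor = 26

26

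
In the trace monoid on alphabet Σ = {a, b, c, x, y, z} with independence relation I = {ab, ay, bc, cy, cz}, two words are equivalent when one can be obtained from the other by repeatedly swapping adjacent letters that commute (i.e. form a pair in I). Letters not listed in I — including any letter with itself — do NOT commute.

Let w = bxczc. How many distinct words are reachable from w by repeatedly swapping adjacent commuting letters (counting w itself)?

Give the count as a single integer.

3

0(b) covers ∅
1(x) covers 0:b
2(c) covers 1:x
3(z) covers 1:x
4(c) covers 2:c
floor of heap: 0:b
completions by unplaced set U, small U first (add the entries for U minus each lowest piece of U):
  |U|=1: {3}:1  {4}:1
  |U|=2: {2,4}:1  {3,4}:2
  |U|=3: {2,3,4}:3
  start at 0(b): 3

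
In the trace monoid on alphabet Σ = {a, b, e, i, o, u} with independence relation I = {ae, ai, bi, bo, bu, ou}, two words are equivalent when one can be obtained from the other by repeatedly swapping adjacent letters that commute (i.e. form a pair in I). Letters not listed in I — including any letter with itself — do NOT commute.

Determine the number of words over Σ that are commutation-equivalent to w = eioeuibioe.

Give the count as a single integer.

drop 0:e onto floor
drop 1:i onto {0:e}
drop 2:o onto {1:i}
drop 3:e onto {2:o}
drop 4:u onto {3:e}
drop 5:i onto {4:u}
drop 6:b onto {3:e}
drop 7:i onto {5:i}
drop 8:o onto {7:i}
drop 9:e onto {6:b, 8:o}
ground layer = {0:e}
drop-orders for the pieces not yet dropped (sum over which currently-grounded one goes next):
  1 to go: {9} 1
  2 to go: {6,9} 1  {8,9} 1
  3 to go: {6,8,9} 2  {7,8,9} 1
  4 to go: {5,7,8,9} 1  {6,7,8,9} 3
  5 to go: {4,5,7,8,9} 1  {5,6,7,8,9} 4
  6 to go: {4,5,6,7,8,9} 5
  7 to go: {3,4,5,6,7,8,9} 5
  8 to go: {2,3,4,5,6,7,8,9} 5
  if 0:e drops first: 5 orders

5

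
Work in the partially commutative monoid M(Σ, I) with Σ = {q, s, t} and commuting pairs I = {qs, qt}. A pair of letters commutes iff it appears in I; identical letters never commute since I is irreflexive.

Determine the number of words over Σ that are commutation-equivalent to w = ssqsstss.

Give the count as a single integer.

8

piece 0:s — minimal
piece 1:s rests on {0:s}
piece 2:q — minimal
piece 3:s rests on {1:s}
piece 4:s rests on {3:s}
piece 5:t rests on {4:s}
piece 6:s rests on {5:t}
piece 7:s rests on {6:s}
minimal pieces: {0:s, 2:q}
ways to finish when only these pieces remain (= sum over removing one remaining piece with nothing left below it):
  1 left: {2}→1  {7}→1
  2 left: {2,7}→2  {6,7}→1
  3 left: {2,6,7}→3  {5,6,7}→1
  4 left: {2,5,6,7}→4  {4,5,6,7}→1
  5 left: {2,4,5,6,7}→5  {3,4,5,6,7}→1
  6 left: {1,3,4,5,6,7}→1  {2,3,4,5,6,7}→6
  placing 0:s first → 7 extensions
  placing 2:q first → 1 extensions
total linear extensions = 8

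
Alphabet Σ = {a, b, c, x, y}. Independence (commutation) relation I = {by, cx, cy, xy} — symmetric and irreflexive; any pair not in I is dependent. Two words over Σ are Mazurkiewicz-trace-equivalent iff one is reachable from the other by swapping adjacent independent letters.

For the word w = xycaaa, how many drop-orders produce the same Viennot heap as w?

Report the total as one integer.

drop 0:x onto floor
drop 1:y onto floor
drop 2:c onto floor
drop 3:a onto {0:x, 1:y, 2:c}
drop 4:a onto {3:a}
drop 5:a onto {4:a}
ground layer = {0:x, 1:y, 2:c}
drop-orders for the pieces not yet dropped (sum over which currently-grounded one goes next):
  1 to go: {5} 1
  2 to go: {4,5} 1
  3 to go: {3,4,5} 1
  4 to go: {0,3,4,5} 1  {1,3,4,5} 1  {2,3,4,5} 1
  if 0:x drops first: 2 orders
  if 1:y drops first: 2 orders
  if 2:c drops first: 2 orders
heap linearizations: 6

6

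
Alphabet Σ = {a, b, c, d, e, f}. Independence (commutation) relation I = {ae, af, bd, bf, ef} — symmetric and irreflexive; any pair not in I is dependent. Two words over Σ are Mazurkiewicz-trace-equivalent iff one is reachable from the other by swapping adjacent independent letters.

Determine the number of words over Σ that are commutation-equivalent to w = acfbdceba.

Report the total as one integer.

3

drop 0:a onto floor
drop 1:c onto {0:a}
drop 2:f onto {1:c}
drop 3:b onto {1:c}
drop 4:d onto {2:f}
drop 5:c onto {3:b, 4:d}
drop 6:e onto {5:c}
drop 7:b onto {6:e}
drop 8:a onto {7:b}
ground layer = {0:a}
drop-orders for the pieces not yet dropped (sum over which currently-grounded one goes next):
  1 to go: {8} 1
  2 to go: {7,8} 1
  3 to go: {6,7,8} 1
  4 to go: {5,6,7,8} 1
  5 to go: {3,5,6,7,8} 1  {4,5,6,7,8} 1
  6 to go: {2,4,5,6,7,8} 1  {3,4,5,6,7,8} 2
  7 to go: {2,3,4,5,6,7,8} 3
  if 0:a drops first: 3 orders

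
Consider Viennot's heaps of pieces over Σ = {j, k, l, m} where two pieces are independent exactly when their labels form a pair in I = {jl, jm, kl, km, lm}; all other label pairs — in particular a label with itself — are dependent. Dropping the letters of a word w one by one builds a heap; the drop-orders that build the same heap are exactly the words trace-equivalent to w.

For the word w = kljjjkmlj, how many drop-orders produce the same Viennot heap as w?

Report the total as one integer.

piece 0:k — minimal
piece 1:l — minimal
piece 2:j rests on {0:k}
piece 3:j rests on {2:j}
piece 4:j rests on {3:j}
piece 5:k rests on {4:j}
piece 6:m — minimal
piece 7:l rests on {1:l}
piece 8:j rests on {5:k}
minimal pieces: {0:k, 1:l, 6:m}
ways to finish when only these pieces remain (= sum over removing one remaining piece with nothing left below it):
  1 left: {6}→1  {7}→1  {8}→1
  2 left: {1,7}→1  {5,8}→1  {6,7}→2  {6,8}→2  {7,8}→2
  3 left: {1,6,7}→3  {1,7,8}→3  {4,5,8}→1  {5,6,8}→3  {5,7,8}→3  {6,7,8}→6
  4 left: {1,5,7,8}→6  {1,6,7,8}→12  {3,4,5,8}→1  {4,5,6,8}→4  {4,5,7,8}→4  {5,6,7,8}→12
  5 left: {1,4,5,7,8}→10  {1,5,6,7,8}→30  {2,3,4,5,8}→1  {3,4,5,6,8}→5  {3,4,5,7,8}→5  {4,5,6,7,8}→20
  6 left: {0,2,3,4,5,8}→1  {1,3,4,5,7,8}→15  {1,4,5,6,7,8}→60  {2,3,4,5,6,8}→6  {2,3,4,5,7,8}→6  {3,4,5,6,7,8}→30
  7 left: {0,2,3,4,5,6,8}→7  {0,2,3,4,5,7,8}→7  {1,2,3,4,5,7,8}→21  {1,3,4,5,6,7,8}→105  {2,3,4,5,6,7,8}→42
  placing 0:k first → 168 extensions
  placing 1:l first → 56 extensions
  placing 6:m first → 28 extensions
total linear extensions = 252

252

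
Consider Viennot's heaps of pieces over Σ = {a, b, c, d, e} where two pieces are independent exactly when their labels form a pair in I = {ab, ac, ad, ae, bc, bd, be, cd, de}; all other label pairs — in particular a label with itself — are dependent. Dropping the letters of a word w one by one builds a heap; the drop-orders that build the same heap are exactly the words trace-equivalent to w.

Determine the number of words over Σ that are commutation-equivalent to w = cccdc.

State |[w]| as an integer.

piece 0:c — minimal
piece 1:c rests on {0:c}
piece 2:c rests on {1:c}
piece 3:d — minimal
piece 4:c rests on {2:c}
minimal pieces: {0:c, 3:d}
ways to finish when only these pieces remain (= sum over removing one remaining piece with nothing left below it):
  1 left: {3}→1  {4}→1
  2 left: {2,4}→1  {3,4}→2
  3 left: {1,2,4}→1  {2,3,4}→3
  placing 0:c first → 4 extensions
  placing 3:d first → 1 extensions
total linear extensions = 5

5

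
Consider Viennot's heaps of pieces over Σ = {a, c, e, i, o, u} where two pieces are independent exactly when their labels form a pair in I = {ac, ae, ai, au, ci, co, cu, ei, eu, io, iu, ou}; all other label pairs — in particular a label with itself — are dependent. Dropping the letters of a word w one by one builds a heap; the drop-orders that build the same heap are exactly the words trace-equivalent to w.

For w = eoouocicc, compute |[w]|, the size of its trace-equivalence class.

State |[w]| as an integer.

0(e) covers ∅
1(o) covers 0:e
2(o) covers 1:o
3(u) covers ∅
4(o) covers 2:o
5(c) covers 0:e
6(i) covers ∅
7(c) covers 5:c
8(c) covers 7:c
floor of heap: 0:e, 3:u, 6:i
completions by unplaced set U, small U first (add the entries for U minus each lowest piece of U):
  |U|=1: {3}:1  {4}:1  {6}:1  {8}:1
  |U|=2: {2,4}:1  {3,4}:2  {3,6}:2  {3,8}:2  {4,6}:2  {4,8}:2  {6,8}:2  {7,8}:1
  |U|=3: {1,2,4}:1  {2,3,4}:3  {2,4,6}:3  {2,4,8}:3  {3,4,6}:6  {3,4,8}:6  {3,6,8}:6  {3,7,8}:3  {4,6,8}:6  {4,7,8}:3  {5,7,8}:1  {6,7,8}:3
  |U|=4: {1,2,3,4}:4  {1,2,4,6}:4  {1,2,4,8}:4  {2,3,4,6}:12  {2,3,4,8}:12  {2,4,6,8}:12  {2,4,7,8}:6  {3,4,6,8}:24  {3,4,7,8}:12  {3,5,7,8}:4  {3,6,7,8}:12  {4,5,7,8}:4  {4,6,7,8}:12  {5,6,7,8}:4
  |U|=5: {1,2,3,4,6}:20  {1,2,3,4,8}:20  {1,2,4,6,8}:20  {1,2,4,7,8}:10  {2,3,4,6,8}:60  {2,3,4,7,8}:30  {2,4,5,7,8}:10  {2,4,6,7,8}:30  {3,4,5,7,8}:20  {3,4,6,7,8}:60  {3,5,6,7,8}:20  {4,5,6,7,8}:20
  |U|=6: {1,2,3,4,6,8}:120  {1,2,3,4,7,8}:60  {1,2,4,5,7,8}:20  {1,2,4,6,7,8}:60  {2,3,4,5,7,8}:60  {2,3,4,6,7,8}:180  {2,4,5,6,7,8}:60  {3,4,5,6,7,8}:120
  |U|=7: {0,1,2,4,5,7,8}:20  {1,2,3,4,5,7,8}:140  {1,2,3,4,6,7,8}:420  {1,2,4,5,6,7,8}:140  {2,3,4,5,6,7,8}:420
  start at 0(e): 1120
  start at 3(u): 160
  start at 6(i): 160
sum over floor = 1440

1440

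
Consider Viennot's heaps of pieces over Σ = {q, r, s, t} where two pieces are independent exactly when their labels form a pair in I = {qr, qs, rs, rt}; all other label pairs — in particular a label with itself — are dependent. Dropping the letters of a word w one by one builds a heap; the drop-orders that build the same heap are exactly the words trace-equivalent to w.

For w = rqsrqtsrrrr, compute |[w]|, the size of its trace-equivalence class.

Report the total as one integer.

1386

piece 0:r — minimal
piece 1:q — minimal
piece 2:s — minimal
piece 3:r rests on {0:r}
piece 4:q rests on {1:q}
piece 5:t rests on {2:s, 4:q}
piece 6:s rests on {5:t}
piece 7:r rests on {3:r}
piece 8:r rests on {7:r}
piece 9:r rests on {8:r}
piece 10:r rests on {9:r}
minimal pieces: {0:r, 1:q, 2:s}
ways to finish when only these pieces remain (= sum over removing one remaining piece with nothing left below it):
  1 left: {6}→1  {10}→1
  2 left: {5,6}→1  {6,10}→2  {9,10}→1
  3 left: {2,5,6}→1  {4,5,6}→1  {5,6,10}→3  {6,9,10}→3  {8,9,10}→1
  4 left: {1,4,5,6}→1  {2,4,5,6}→2  {2,5,6,10}→4  {4,5,6,10}→4  {5,6,9,10}→6  {6,8,9,10}→4  {7,8,9,10}→1
  5 left: {1,2,4,5,6}→3  {1,4,5,6,10}→5  {2,4,5,6,10}→10  {2,5,6,9,10}→10  {3,7,8,9,10}→1  {4,5,6,9,10}→10  {5,6,8,9,10}→10  {6,7,8,9,10}→5
  6 left: {0,3,7,8,9,10}→1  {1,2,4,5,6,10}→18  {1,4,5,6,9,10}→15  {2,4,5,6,9,10}→30  {2,5,6,8,9,10}→20  {3,6,7,8,9,10}→6  {4,5,6,8,9,10}→20  {5,6,7,8,9,10}→15
  7 left: {0,3,6,7,8,9,10}→7  {1,2,4,5,6,9,10}→63  {1,4,5,6,8,9,10}→35  {2,4,5,6,8,9,10}→70  {2,5,6,7,8,9,10}→35  {3,5,6,7,8,9,10}→21  {4,5,6,7,8,9,10}→35
  8 left: {0,3,5,6,7,8,9,10}→28  {1,2,4,5,6,8,9,10}→168  {1,4,5,6,7,8,9,10}→70  {2,3,5,6,7,8,9,10}→56  {2,4,5,6,7,8,9,10}→140  {3,4,5,6,7,8,9,10}→56
  9 left: {0,2,3,5,6,7,8,9,10}→84  {0,3,4,5,6,7,8,9,10}→84  {1,2,4,5,6,7,8,9,10}→378  {1,3,4,5,6,7,8,9,10}→126  {2,3,4,5,6,7,8,9,10}→252
  placing 0:r first → 756 extensions
  placing 1:q first → 420 extensions
  placing 2:s first → 210 extensions
total linear extensions = 1386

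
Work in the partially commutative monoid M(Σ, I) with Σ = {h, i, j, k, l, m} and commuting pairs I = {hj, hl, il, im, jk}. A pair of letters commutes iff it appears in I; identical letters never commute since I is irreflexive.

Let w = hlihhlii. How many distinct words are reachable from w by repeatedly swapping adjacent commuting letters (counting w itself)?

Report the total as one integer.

28

#0=h has no predecessor
#1=l has no predecessor
#2=i depends on [0:h]
#3=h depends on [2:i]
#4=h depends on [3:h]
#5=l depends on [1:l]
#6=i depends on [4:h]
#7=i depends on [6:i]
sources: [0:h, 1:l]
N(rest) = Σ N(rest − s) over sources s of rest; N(one piece) = 1:
  size 1 → [5]=1  [7]=1
  size 2 → [1,5]=1  [5,7]=2  [6,7]=1
  size 3 → [1,5,7]=3  [4,6,7]=1  [5,6,7]=3
  size 4 → [1,5,6,7]=6  [3,4,6,7]=1  [4,5,6,7]=4
  size 5 → [1,4,5,6,7]=10  [2,3,4,6,7]=1  [3,4,5,6,7]=5
  size 6 → [0,2,3,4,6,7]=1  [1,3,4,5,6,7]=15  [2,3,4,5,6,7]=6
  first=0(h) contributes 21
  first=1(l) contributes 7
|[w]| = 28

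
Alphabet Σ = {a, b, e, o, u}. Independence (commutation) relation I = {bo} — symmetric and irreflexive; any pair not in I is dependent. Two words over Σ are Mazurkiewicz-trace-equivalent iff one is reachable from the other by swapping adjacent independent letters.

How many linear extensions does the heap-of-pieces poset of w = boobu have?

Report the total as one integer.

6

#0=b has no predecessor
#1=o has no predecessor
#2=o depends on [1:o]
#3=b depends on [0:b]
#4=u depends on [2:o, 3:b]
sources: [0:b, 1:o]
N(rest) = Σ N(rest − s) over sources s of rest; N(one piece) = 1:
  size 1 → [4]=1
  size 2 → [2,4]=1  [3,4]=1
  size 3 → [0,3,4]=1  [1,2,4]=1  [2,3,4]=2
  first=0(b) contributes 3
  first=1(o) contributes 3
|[w]| = 6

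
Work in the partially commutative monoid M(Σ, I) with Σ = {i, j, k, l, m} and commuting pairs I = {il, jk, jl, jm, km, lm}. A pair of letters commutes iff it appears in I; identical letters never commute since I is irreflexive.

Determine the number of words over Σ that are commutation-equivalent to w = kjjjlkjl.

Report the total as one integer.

70

0(k) covers ∅
1(j) covers ∅
2(j) covers 1:j
3(j) covers 2:j
4(l) covers 0:k
5(k) covers 4:l
6(j) covers 3:j
7(l) covers 5:k
floor of heap: 0:k, 1:j
completions by unplaced set U, small U first (add the entries for U minus each lowest piece of U):
  |U|=1: {6}:1  {7}:1
  |U|=2: {3,6}:1  {5,7}:1  {6,7}:2
  |U|=3: {2,3,6}:1  {3,6,7}:3  {4,5,7}:1  {5,6,7}:3
  |U|=4: {0,4,5,7}:1  {1,2,3,6}:1  {2,3,6,7}:4  {3,5,6,7}:6  {4,5,6,7}:4
  |U|=5: {0,4,5,6,7}:5  {1,2,3,6,7}:5  {2,3,5,6,7}:10  {3,4,5,6,7}:10
  |U|=6: {0,3,4,5,6,7}:15  {1,2,3,5,6,7}:15  {2,3,4,5,6,7}:20
  start at 0(k): 35
  start at 1(j): 35
sum over floor = 70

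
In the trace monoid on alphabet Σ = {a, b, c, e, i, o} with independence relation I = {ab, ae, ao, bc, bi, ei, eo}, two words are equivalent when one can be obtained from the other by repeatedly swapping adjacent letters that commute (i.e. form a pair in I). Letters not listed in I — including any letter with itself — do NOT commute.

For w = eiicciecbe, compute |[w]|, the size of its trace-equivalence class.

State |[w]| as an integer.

drop 0:e onto floor
drop 1:i onto floor
drop 2:i onto {1:i}
drop 3:c onto {0:e, 2:i}
drop 4:c onto {3:c}
drop 5:i onto {4:c}
drop 6:e onto {4:c}
drop 7:c onto {5:i, 6:e}
drop 8:b onto {6:e}
drop 9:e onto {7:c, 8:b}
ground layer = {0:e, 1:i}
drop-orders for the pieces not yet dropped (sum over which currently-grounded one goes next):
  1 to go: {9} 1
  2 to go: {7,9} 1  {8,9} 1
  3 to go: {5,7,9} 1  {7,8,9} 2
  4 to go: {5,7,8,9} 3  {6,7,8,9} 2
  5 to go: {5,6,7,8,9} 5
  6 to go: {4,5,6,7,8,9} 5
  7 to go: {3,4,5,6,7,8,9} 5
  8 to go: {0,3,4,5,6,7,8,9} 5  {2,3,4,5,6,7,8,9} 5
  if 0:e drops first: 5 orders
  if 1:i drops first: 10 orders
heap linearizations: 15

15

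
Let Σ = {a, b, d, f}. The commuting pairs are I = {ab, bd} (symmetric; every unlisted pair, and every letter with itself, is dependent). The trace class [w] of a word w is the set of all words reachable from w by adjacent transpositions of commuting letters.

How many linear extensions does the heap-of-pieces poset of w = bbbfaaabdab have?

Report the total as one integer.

21

0(b) covers ∅
1(b) covers 0:b
2(b) covers 1:b
3(f) covers 2:b
4(a) covers 3:f
5(a) covers 4:a
6(a) covers 5:a
7(b) covers 3:f
8(d) covers 6:a
9(a) covers 8:d
10(b) covers 7:b
floor of heap: 0:b
completions by unplaced set U, small U first (add the entries for U minus each lowest piece of U):
  |U|=1: {9}:1  {10}:1
  |U|=2: {7,10}:1  {8,9}:1  {9,10}:2
  |U|=3: {6,8,9}:1  {7,9,10}:3  {8,9,10}:3
  |U|=4: {5,6,8,9}:1  {6,8,9,10}:4  {7,8,9,10}:6
  |U|=5: {4,5,6,8,9}:1  {5,6,8,9,10}:5  {6,7,8,9,10}:10
  |U|=6: {4,5,6,8,9,10}:6  {5,6,7,8,9,10}:15
  |U|=7: {4,5,6,7,8,9,10}:21
  |U|=8: {3,4,5,6,7,8,9,10}:21
  |U|=9: {2,3,4,5,6,7,8,9,10}:21
  start at 0(b): 21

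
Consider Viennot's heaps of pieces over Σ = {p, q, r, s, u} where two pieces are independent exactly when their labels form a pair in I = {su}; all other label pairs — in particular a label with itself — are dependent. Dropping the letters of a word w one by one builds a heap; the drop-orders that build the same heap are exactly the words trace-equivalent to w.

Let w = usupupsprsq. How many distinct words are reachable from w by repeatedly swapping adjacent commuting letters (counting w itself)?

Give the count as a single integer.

#0=u has no predecessor
#1=s has no predecessor
#2=u depends on [0:u]
#3=p depends on [1:s, 2:u]
#4=u depends on [3:p]
#5=p depends on [4:u]
#6=s depends on [5:p]
#7=p depends on [6:s]
#8=r depends on [7:p]
#9=s depends on [8:r]
#10=q depends on [9:s]
sources: [0:u, 1:s]
N(rest) = Σ N(rest − s) over sources s of rest; N(one piece) = 1:
  size 1 → [10]=1
  size 2 → [9,10]=1
  size 3 → [8,9,10]=1
  size 4 → [7,8,9,10]=1
  size 5 → [6,7,8,9,10]=1
  size 6 → [5,6,7,8,9,10]=1
  size 7 → [4,5,6,7,8,9,10]=1
  size 8 → [3,4,5,6,7,8,9,10]=1
  size 9 → [1,3,4,5,6,7,8,9,10]=1  [2,3,4,5,6,7,8,9,10]=1
  first=0(u) contributes 2
  first=1(s) contributes 1
|[w]| = 3

3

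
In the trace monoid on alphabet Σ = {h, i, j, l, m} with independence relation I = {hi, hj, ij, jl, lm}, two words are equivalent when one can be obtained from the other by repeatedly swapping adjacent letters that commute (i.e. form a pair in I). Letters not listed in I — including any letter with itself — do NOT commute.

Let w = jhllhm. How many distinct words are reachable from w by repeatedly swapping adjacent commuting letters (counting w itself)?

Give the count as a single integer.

drop 0:j onto floor
drop 1:h onto floor
drop 2:l onto {1:h}
drop 3:l onto {2:l}
drop 4:h onto {3:l}
drop 5:m onto {0:j, 4:h}
ground layer = {0:j, 1:h}
drop-orders for the pieces not yet dropped (sum over which currently-grounded one goes next):
  1 to go: {5} 1
  2 to go: {0,5} 1  {4,5} 1
  3 to go: {0,4,5} 2  {3,4,5} 1
  4 to go: {0,3,4,5} 3  {2,3,4,5} 1
  if 0:j drops first: 1 orders
  if 1:h drops first: 4 orders
heap linearizations: 5

5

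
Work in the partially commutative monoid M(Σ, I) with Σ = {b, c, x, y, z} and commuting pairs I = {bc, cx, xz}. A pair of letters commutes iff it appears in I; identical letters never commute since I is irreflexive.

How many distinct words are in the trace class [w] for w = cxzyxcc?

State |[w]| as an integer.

9

piece 0:c — minimal
piece 1:x — minimal
piece 2:z rests on {0:c}
piece 3:y rests on {1:x, 2:z}
piece 4:x rests on {3:y}
piece 5:c rests on {3:y}
piece 6:c rests on {5:c}
minimal pieces: {0:c, 1:x}
ways to finish when only these pieces remain (= sum over removing one remaining piece with nothing left below it):
  1 left: {4}→1  {6}→1
  2 left: {4,6}→2  {5,6}→1
  3 left: {4,5,6}→3
  4 left: {3,4,5,6}→3
  5 left: {1,3,4,5,6}→3  {2,3,4,5,6}→3
  placing 0:c first → 6 extensions
  placing 1:x first → 3 extensions
total linear extensions = 9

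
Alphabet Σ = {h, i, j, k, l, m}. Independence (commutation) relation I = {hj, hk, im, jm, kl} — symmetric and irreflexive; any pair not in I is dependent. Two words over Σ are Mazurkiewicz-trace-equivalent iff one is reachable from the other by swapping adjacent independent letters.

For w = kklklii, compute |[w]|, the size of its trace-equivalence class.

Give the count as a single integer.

#0=k has no predecessor
#1=k depends on [0:k]
#2=l has no predecessor
#3=k depends on [1:k]
#4=l depends on [2:l]
#5=i depends on [3:k, 4:l]
#6=i depends on [5:i]
sources: [0:k, 2:l]
N(rest) = Σ N(rest − s) over sources s of rest; N(one piece) = 1:
  size 1 → [6]=1
  size 2 → [5,6]=1
  size 3 → [3,5,6]=1  [4,5,6]=1
  size 4 → [1,3,5,6]=1  [2,4,5,6]=1  [3,4,5,6]=2
  size 5 → [0,1,3,5,6]=1  [1,3,4,5,6]=3  [2,3,4,5,6]=3
  first=0(k) contributes 6
  first=2(l) contributes 4
|[w]| = 10

10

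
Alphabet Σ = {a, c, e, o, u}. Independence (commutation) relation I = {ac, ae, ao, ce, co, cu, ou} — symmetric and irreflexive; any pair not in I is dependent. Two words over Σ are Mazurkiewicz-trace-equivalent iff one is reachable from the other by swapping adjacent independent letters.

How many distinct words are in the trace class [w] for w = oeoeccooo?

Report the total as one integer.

drop 0:o onto floor
drop 1:e onto {0:o}
drop 2:o onto {1:e}
drop 3:e onto {2:o}
drop 4:c onto floor
drop 5:c onto {4:c}
drop 6:o onto {3:e}
drop 7:o onto {6:o}
drop 8:o onto {7:o}
ground layer = {0:o, 4:c}
drop-orders for the pieces not yet dropped (sum over which currently-grounded one goes next):
  1 to go: {5} 1  {8} 1
  2 to go: {4,5} 1  {5,8} 2  {7,8} 1
  3 to go: {4,5,8} 3  {5,7,8} 3  {6,7,8} 1
  4 to go: {3,6,7,8} 1  {4,5,7,8} 6  {5,6,7,8} 4
  5 to go: {2,3,6,7,8} 1  {3,5,6,7,8} 5  {4,5,6,7,8} 10
  6 to go: {1,2,3,6,7,8} 1  {2,3,5,6,7,8} 6  {3,4,5,6,7,8} 15
  7 to go: {0,1,2,3,6,7,8} 1  {1,2,3,5,6,7,8} 7  {2,3,4,5,6,7,8} 21
  if 0:o drops first: 28 orders
  if 4:c drops first: 8 orders
heap linearizations: 36

36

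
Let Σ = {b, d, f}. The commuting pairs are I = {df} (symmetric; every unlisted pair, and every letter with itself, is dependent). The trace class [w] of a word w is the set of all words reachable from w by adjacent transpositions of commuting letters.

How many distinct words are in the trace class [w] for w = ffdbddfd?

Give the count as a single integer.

12

drop 0:f onto floor
drop 1:f onto {0:f}
drop 2:d onto floor
drop 3:b onto {1:f, 2:d}
drop 4:d onto {3:b}
drop 5:d onto {4:d}
drop 6:f onto {3:b}
drop 7:d onto {5:d}
ground layer = {0:f, 2:d}
drop-orders for the pieces not yet dropped (sum over which currently-grounded one goes next):
  1 to go: {6} 1  {7} 1
  2 to go: {5,7} 1  {6,7} 2
  3 to go: {4,5,7} 1  {5,6,7} 3
  4 to go: {4,5,6,7} 4
  5 to go: {3,4,5,6,7} 4
  6 to go: {1,3,4,5,6,7} 4  {2,3,4,5,6,7} 4
  if 0:f drops first: 8 orders
  if 2:d drops first: 4 orders
heap linearizations: 12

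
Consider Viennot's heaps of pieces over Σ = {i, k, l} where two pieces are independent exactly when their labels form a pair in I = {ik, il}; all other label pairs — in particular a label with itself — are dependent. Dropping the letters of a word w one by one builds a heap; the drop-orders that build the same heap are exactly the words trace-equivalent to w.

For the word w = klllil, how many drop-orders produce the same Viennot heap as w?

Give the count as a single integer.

6

0(k) covers ∅
1(l) covers 0:k
2(l) covers 1:l
3(l) covers 2:l
4(i) covers ∅
5(l) covers 3:l
floor of heap: 0:k, 4:i
completions by unplaced set U, small U first (add the entries for U minus each lowest piece of U):
  |U|=1: {4}:1  {5}:1
  |U|=2: {3,5}:1  {4,5}:2
  |U|=3: {2,3,5}:1  {3,4,5}:3
  |U|=4: {1,2,3,5}:1  {2,3,4,5}:4
  start at 0(k): 5
  start at 4(i): 1
sum over floor = 6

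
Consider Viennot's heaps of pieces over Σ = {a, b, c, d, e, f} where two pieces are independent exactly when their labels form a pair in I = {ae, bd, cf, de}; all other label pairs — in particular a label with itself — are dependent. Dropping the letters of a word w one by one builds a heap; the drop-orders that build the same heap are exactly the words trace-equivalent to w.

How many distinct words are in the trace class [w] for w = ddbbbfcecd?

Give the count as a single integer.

#0=d has no predecessor
#1=d depends on [0:d]
#2=b has no predecessor
#3=b depends on [2:b]
#4=b depends on [3:b]
#5=f depends on [1:d, 4:b]
#6=c depends on [1:d, 4:b]
#7=e depends on [5:f, 6:c]
#8=c depends on [7:e]
#9=d depends on [8:c]
sources: [0:d, 2:b]
N(rest) = Σ N(rest − s) over sources s of rest; N(one piece) = 1:
  size 1 → [9]=1
  size 2 → [8,9]=1
  size 3 → [7,8,9]=1
  size 4 → [5,7,8,9]=1  [6,7,8,9]=1
  size 5 → [5,6,7,8,9]=2
  size 6 → [1,5,6,7,8,9]=2  [4,5,6,7,8,9]=2
  size 7 → [0,1,5,6,7,8,9]=2  [1,4,5,6,7,8,9]=4  [3,4,5,6,7,8,9]=2
  size 8 → [0,1,4,5,6,7,8,9]=6  [1,3,4,5,6,7,8,9]=6  [2,3,4,5,6,7,8,9]=2
  first=0(d) contributes 8
  first=2(b) contributes 12
|[w]| = 20

20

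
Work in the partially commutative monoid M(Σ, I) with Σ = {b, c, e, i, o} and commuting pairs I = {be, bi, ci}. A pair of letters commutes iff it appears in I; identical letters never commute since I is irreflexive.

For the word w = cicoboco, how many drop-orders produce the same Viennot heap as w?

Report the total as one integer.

piece 0:c — minimal
piece 1:i — minimal
piece 2:c rests on {0:c}
piece 3:o rests on {1:i, 2:c}
piece 4:b rests on {3:o}
piece 5:o rests on {4:b}
piece 6:c rests on {5:o}
piece 7:o rests on {6:c}
minimal pieces: {0:c, 1:i}
ways to finish when only these pieces remain (= sum over removing one remaining piece with nothing left below it):
  1 left: {7}→1
  2 left: {6,7}→1
  3 left: {5,6,7}→1
  4 left: {4,5,6,7}→1
  5 left: {3,4,5,6,7}→1
  6 left: {1,3,4,5,6,7}→1  {2,3,4,5,6,7}→1
  placing 0:c first → 2 extensions
  placing 1:i first → 1 extensions
total linear extensions = 3

3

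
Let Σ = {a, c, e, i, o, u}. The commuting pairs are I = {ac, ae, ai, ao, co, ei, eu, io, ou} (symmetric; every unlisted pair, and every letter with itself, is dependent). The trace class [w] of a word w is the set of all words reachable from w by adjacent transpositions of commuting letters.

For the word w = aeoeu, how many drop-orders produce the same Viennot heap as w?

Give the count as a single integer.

#0=a has no predecessor
#1=e has no predecessor
#2=o depends on [1:e]
#3=e depends on [2:o]
#4=u depends on [0:a]
sources: [0:a, 1:e]
N(rest) = Σ N(rest − s) over sources s of rest; N(one piece) = 1:
  size 1 → [3]=1  [4]=1
  size 2 → [0,4]=1  [2,3]=1  [3,4]=2
  size 3 → [0,3,4]=3  [1,2,3]=1  [2,3,4]=3
  first=0(a) contributes 4
  first=1(e) contributes 6
|[w]| = 10

10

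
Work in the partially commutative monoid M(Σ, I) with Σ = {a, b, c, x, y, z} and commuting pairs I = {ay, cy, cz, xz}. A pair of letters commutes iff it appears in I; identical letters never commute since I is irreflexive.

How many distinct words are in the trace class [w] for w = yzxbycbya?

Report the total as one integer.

#0=y has no predecessor
#1=z depends on [0:y]
#2=x depends on [0:y]
#3=b depends on [1:z, 2:x]
#4=y depends on [3:b]
#5=c depends on [3:b]
#6=b depends on [4:y, 5:c]
#7=y depends on [6:b]
#8=a depends on [6:b]
sources: [0:y]
N(rest) = Σ N(rest − s) over sources s of rest; N(one piece) = 1:
  size 1 → [7]=1  [8]=1
  size 2 → [7,8]=2
  size 3 → [6,7,8]=2
  size 4 → [4,6,7,8]=2  [5,6,7,8]=2
  size 5 → [4,5,6,7,8]=4
  size 6 → [3,4,5,6,7,8]=4
  size 7 → [1,3,4,5,6,7,8]=4  [2,3,4,5,6,7,8]=4
  first=0(y) contributes 8

8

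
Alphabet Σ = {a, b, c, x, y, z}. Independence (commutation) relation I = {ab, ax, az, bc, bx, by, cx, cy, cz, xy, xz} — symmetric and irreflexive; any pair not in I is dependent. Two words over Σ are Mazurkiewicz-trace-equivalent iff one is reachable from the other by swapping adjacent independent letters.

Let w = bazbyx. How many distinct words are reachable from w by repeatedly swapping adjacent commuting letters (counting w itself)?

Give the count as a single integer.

42

piece 0:b — minimal
piece 1:a — minimal
piece 2:z rests on {0:b}
piece 3:b rests on {2:z}
piece 4:y rests on {1:a, 2:z}
piece 5:x — minimal
minimal pieces: {0:b, 1:a, 5:x}
ways to finish when only these pieces remain (= sum over removing one remaining piece with nothing left below it):
  1 left: {3}→1  {4}→1  {5}→1
  2 left: {1,4}→1  {3,4}→2  {3,5}→2  {4,5}→2
  3 left: {1,3,4}→3  {1,4,5}→3  {2,3,4}→2  {3,4,5}→6
  4 left: {0,2,3,4}→2  {1,2,3,4}→5  {1,3,4,5}→12  {2,3,4,5}→8
  placing 0:b first → 25 extensions
  placing 1:a first → 10 extensions
  placing 5:x first → 7 extensions
total linear extensions = 42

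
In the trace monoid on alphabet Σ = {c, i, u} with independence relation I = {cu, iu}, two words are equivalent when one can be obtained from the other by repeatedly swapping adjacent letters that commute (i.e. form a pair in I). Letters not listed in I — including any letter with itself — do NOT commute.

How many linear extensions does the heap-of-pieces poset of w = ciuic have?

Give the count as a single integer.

5

piece 0:c — minimal
piece 1:i rests on {0:c}
piece 2:u — minimal
piece 3:i rests on {1:i}
piece 4:c rests on {3:i}
minimal pieces: {0:c, 2:u}
ways to finish when only these pieces remain (= sum over removing one remaining piece with nothing left below it):
  1 left: {2}→1  {4}→1
  2 left: {2,4}→2  {3,4}→1
  3 left: {1,3,4}→1  {2,3,4}→3
  placing 0:c first → 4 extensions
  placing 2:u first → 1 extensions
total linear extensions = 5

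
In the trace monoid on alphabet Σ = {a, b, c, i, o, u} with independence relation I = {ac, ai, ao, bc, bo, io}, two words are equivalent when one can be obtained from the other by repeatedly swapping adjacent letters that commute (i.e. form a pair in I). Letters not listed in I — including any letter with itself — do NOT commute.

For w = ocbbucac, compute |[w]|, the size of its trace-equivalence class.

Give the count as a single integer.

18

#0=o has no predecessor
#1=c depends on [0:o]
#2=b has no predecessor
#3=b depends on [2:b]
#4=u depends on [1:c, 3:b]
#5=c depends on [4:u]
#6=a depends on [4:u]
#7=c depends on [5:c]
sources: [0:o, 2:b]
N(rest) = Σ N(rest − s) over sources s of rest; N(one piece) = 1:
  size 1 → [6]=1  [7]=1
  size 2 → [5,7]=1  [6,7]=2
  size 3 → [5,6,7]=3
  size 4 → [4,5,6,7]=3
  size 5 → [1,4,5,6,7]=3  [3,4,5,6,7]=3
  size 6 → [0,1,4,5,6,7]=3  [1,3,4,5,6,7]=6  [2,3,4,5,6,7]=3
  first=0(o) contributes 9
  first=2(b) contributes 9
|[w]| = 18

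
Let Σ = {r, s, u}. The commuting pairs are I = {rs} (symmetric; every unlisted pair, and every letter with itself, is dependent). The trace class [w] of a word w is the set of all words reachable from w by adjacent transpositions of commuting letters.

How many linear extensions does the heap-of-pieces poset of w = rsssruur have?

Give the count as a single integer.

piece 0:r — minimal
piece 1:s — minimal
piece 2:s rests on {1:s}
piece 3:s rests on {2:s}
piece 4:r rests on {0:r}
piece 5:u rests on {3:s, 4:r}
piece 6:u rests on {5:u}
piece 7:r rests on {6:u}
minimal pieces: {0:r, 1:s}
ways to finish when only these pieces remain (= sum over removing one remaining piece with nothing left below it):
  1 left: {7}→1
  2 left: {6,7}→1
  3 left: {5,6,7}→1
  4 left: {3,5,6,7}→1  {4,5,6,7}→1
  5 left: {0,4,5,6,7}→1  {2,3,5,6,7}→1  {3,4,5,6,7}→2
  6 left: {0,3,4,5,6,7}→3  {1,2,3,5,6,7}→1  {2,3,4,5,6,7}→3
  placing 0:r first → 4 extensions
  placing 1:s first → 6 extensions
total linear extensions = 10

10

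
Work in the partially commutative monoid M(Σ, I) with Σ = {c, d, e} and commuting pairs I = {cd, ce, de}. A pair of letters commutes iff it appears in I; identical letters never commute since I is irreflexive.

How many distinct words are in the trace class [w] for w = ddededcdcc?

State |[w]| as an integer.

#0=d has no predecessor
#1=d depends on [0:d]
#2=e has no predecessor
#3=d depends on [1:d]
#4=e depends on [2:e]
#5=d depends on [3:d]
#6=c has no predecessor
#7=d depends on [5:d]
#8=c depends on [6:c]
#9=c depends on [8:c]
sources: [0:d, 2:e, 6:c]
N(rest) = Σ N(rest − s) over sources s of rest; N(one piece) = 1:
  size 1 → [4]=1  [7]=1  [9]=1
  size 2 → [2,4]=1  [4,7]=2  [4,9]=2  [5,7]=1  [7,9]=2  [8,9]=1
  size 3 → [2,4,7]=3  [2,4,9]=3  [3,5,7]=1  [4,5,7]=3  [4,7,9]=6  [4,8,9]=3  [5,7,9]=3  [6,8,9]=1  [7,8,9]=3
  size 4 → [1,3,5,7]=1  [2,4,5,7]=6  [2,4,7,9]=12  [2,4,8,9]=6  [3,4,5,7]=4  [3,5,7,9]=4  [4,5,7,9]=12  [4,6,8,9]=4  [4,7,8,9]=12  [5,7,8,9]=6  [6,7,8,9]=4
  size 5 → [0,1,3,5,7]=1  [1,3,4,5,7]=5  [1,3,5,7,9]=5  [2,3,4,5,7]=10  [2,4,5,7,9]=30  [2,4,6,8,9]=10  [2,4,7,8,9]=30  [3,4,5,7,9]=20  [3,5,7,8,9]=10  [4,5,7,8,9]=30  [4,6,7,8,9]=20  [5,6,7,8,9]=10
  size 6 → [0,1,3,4,5,7]=6  [0,1,3,5,7,9]=6  [1,2,3,4,5,7]=15  [1,3,4,5,7,9]=30  [1,3,5,7,8,9]=15  [2,3,4,5,7,9]=60  [2,4,5,7,8,9]=90  [2,4,6,7,8,9]=60  [3,4,5,7,8,9]=60  [3,5,6,7,8,9]=20  [4,5,6,7,8,9]=60
  size 7 → [0,1,2,3,4,5,7]=21  [0,1,3,4,5,7,9]=42  [0,1,3,5,7,8,9]=21  [1,2,3,4,5,7,9]=105  [1,3,4,5,7,8,9]=105  [1,3,5,6,7,8,9]=35  [2,3,4,5,7,8,9]=210  [2,4,5,6,7,8,9]=210  [3,4,5,6,7,8,9]=140
  size 8 → [0,1,2,3,4,5,7,9]=168  [0,1,3,4,5,7,8,9]=168  [0,1,3,5,6,7,8,9]=56  [1,2,3,4,5,7,8,9]=420  [1,3,4,5,6,7,8,9]=280  [2,3,4,5,6,7,8,9]=560
  first=0(d) contributes 1260
  first=2(e) contributes 504
  first=6(c) contributes 756
|[w]| = 2520

2520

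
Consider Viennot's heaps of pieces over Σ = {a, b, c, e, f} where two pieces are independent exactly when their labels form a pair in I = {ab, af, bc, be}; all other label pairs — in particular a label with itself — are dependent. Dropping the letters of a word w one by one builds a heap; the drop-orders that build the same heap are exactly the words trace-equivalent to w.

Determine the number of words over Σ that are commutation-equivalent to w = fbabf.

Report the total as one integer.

0(f) covers ∅
1(b) covers 0:f
2(a) covers ∅
3(b) covers 1:b
4(f) covers 3:b
floor of heap: 0:f, 2:a
completions by unplaced set U, small U first (add the entries for U minus each lowest piece of U):
  |U|=1: {2}:1  {4}:1
  |U|=2: {2,4}:2  {3,4}:1
  |U|=3: {1,3,4}:1  {2,3,4}:3
  start at 0(f): 4
  start at 2(a): 1
sum over floor = 5

5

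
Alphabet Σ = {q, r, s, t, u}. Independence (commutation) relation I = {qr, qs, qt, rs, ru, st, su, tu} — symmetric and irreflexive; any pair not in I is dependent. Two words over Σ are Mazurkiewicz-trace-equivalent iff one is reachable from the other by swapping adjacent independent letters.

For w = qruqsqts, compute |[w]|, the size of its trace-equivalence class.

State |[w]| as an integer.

#0=q has no predecessor
#1=r has no predecessor
#2=u depends on [0:q]
#3=q depends on [2:u]
#4=s has no predecessor
#5=q depends on [3:q]
#6=t depends on [1:r]
#7=s depends on [4:s]
sources: [0:q, 1:r, 4:s]
N(rest) = Σ N(rest − s) over sources s of rest; N(one piece) = 1:
  size 1 → [5]=1  [6]=1  [7]=1
  size 2 → [1,6]=1  [3,5]=1  [4,7]=1  [5,6]=2  [5,7]=2  [6,7]=2
  size 3 → [1,5,6]=3  [1,6,7]=3  [2,3,5]=1  [3,5,6]=3  [3,5,7]=3  [4,5,7]=3  [4,6,7]=3  [5,6,7]=6
  size 4 → [0,2,3,5]=1  [1,3,5,6]=6  [1,4,6,7]=6  [1,5,6,7]=12  [2,3,5,6]=4  [2,3,5,7]=4  [3,4,5,7]=6  [3,5,6,7]=12  [4,5,6,7]=12
  size 5 → [0,2,3,5,6]=5  [0,2,3,5,7]=5  [1,2,3,5,6]=10  [1,3,5,6,7]=30  [1,4,5,6,7]=30  [2,3,4,5,7]=10  [2,3,5,6,7]=20  [3,4,5,6,7]=30
  size 6 → [0,1,2,3,5,6]=15  [0,2,3,4,5,7]=15  [0,2,3,5,6,7]=30  [1,2,3,5,6,7]=60  [1,3,4,5,6,7]=90  [2,3,4,5,6,7]=60
  first=0(q) contributes 210
  first=1(r) contributes 105
  first=4(s) contributes 105
|[w]| = 420

420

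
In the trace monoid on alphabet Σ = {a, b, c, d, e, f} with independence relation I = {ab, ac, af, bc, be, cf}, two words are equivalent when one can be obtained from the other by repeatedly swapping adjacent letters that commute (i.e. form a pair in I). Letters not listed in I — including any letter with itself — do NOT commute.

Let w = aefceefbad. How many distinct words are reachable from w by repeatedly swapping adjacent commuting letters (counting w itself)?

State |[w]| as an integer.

6

0(a) covers ∅
1(e) covers 0:a
2(f) covers 1:e
3(c) covers 1:e
4(e) covers 2:f, 3:c
5(e) covers 4:e
6(f) covers 5:e
7(b) covers 6:f
8(a) covers 5:e
9(d) covers 7:b, 8:a
floor of heap: 0:a
completions by unplaced set U, small U first (add the entries for U minus each lowest piece of U):
  |U|=1: {9}:1
  |U|=2: {7,9}:1  {8,9}:1
  |U|=3: {6,7,9}:1  {7,8,9}:2
  |U|=4: {6,7,8,9}:3
  |U|=5: {5,6,7,8,9}:3
  |U|=6: {4,5,6,7,8,9}:3
  |U|=7: {2,4,5,6,7,8,9}:3  {3,4,5,6,7,8,9}:3
  |U|=8: {2,3,4,5,6,7,8,9}:6
  start at 0(a): 6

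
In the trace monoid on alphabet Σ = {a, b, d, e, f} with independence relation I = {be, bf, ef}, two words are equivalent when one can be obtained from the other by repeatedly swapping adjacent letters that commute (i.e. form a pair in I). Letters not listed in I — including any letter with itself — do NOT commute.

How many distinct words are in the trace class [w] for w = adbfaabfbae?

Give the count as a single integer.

piece 0:a — minimal
piece 1:d rests on {0:a}
piece 2:b rests on {1:d}
piece 3:f rests on {1:d}
piece 4:a rests on {2:b, 3:f}
piece 5:a rests on {4:a}
piece 6:b rests on {5:a}
piece 7:f rests on {5:a}
piece 8:b rests on {6:b}
piece 9:a rests on {7:f, 8:b}
piece 10:e rests on {9:a}
minimal pieces: {0:a}
ways to finish when only these pieces remain (= sum over removing one remaining piece with nothing left below it):
  1 left: {10}→1
  2 left: {9,10}→1
  3 left: {7,9,10}→1  {8,9,10}→1
  4 left: {6,8,9,10}→1  {7,8,9,10}→2
  5 left: {6,7,8,9,10}→3
  6 left: {5,6,7,8,9,10}→3
  7 left: {4,5,6,7,8,9,10}→3
  8 left: {2,4,5,6,7,8,9,10}→3  {3,4,5,6,7,8,9,10}→3
  9 left: {2,3,4,5,6,7,8,9,10}→6
  placing 0:a first → 6 extensions

6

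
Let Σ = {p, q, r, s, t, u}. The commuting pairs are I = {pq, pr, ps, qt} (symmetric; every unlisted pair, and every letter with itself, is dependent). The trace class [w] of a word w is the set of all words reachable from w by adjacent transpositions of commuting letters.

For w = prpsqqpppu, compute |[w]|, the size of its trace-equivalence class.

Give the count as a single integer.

drop 0:p onto floor
drop 1:r onto floor
drop 2:p onto {0:p}
drop 3:s onto {1:r}
drop 4:q onto {3:s}
drop 5:q onto {4:q}
drop 6:p onto {2:p}
drop 7:p onto {6:p}
drop 8:p onto {7:p}
drop 9:u onto {5:q, 8:p}
ground layer = {0:p, 1:r}
drop-orders for the pieces not yet dropped (sum over which currently-grounded one goes next):
  1 to go: {9} 1
  2 to go: {5,9} 1  {8,9} 1
  3 to go: {4,5,9} 1  {5,8,9} 2  {7,8,9} 1
  4 to go: {3,4,5,9} 1  {4,5,8,9} 3  {5,7,8,9} 3  {6,7,8,9} 1
  5 to go: {1,3,4,5,9} 1  {2,6,7,8,9} 1  {3,4,5,8,9} 4  {4,5,7,8,9} 6  {5,6,7,8,9} 4
  6 to go: {0,2,6,7,8,9} 1  {1,3,4,5,8,9} 5  {2,5,6,7,8,9} 5  {3,4,5,7,8,9} 10  {4,5,6,7,8,9} 10
  7 to go: {0,2,5,6,7,8,9} 6  {1,3,4,5,7,8,9} 15  {2,4,5,6,7,8,9} 15  {3,4,5,6,7,8,9} 20
  8 to go: {0,2,4,5,6,7,8,9} 21  {1,3,4,5,6,7,8,9} 35  {2,3,4,5,6,7,8,9} 35
  if 0:p drops first: 70 orders
  if 1:r drops first: 56 orders
heap linearizations: 126

126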